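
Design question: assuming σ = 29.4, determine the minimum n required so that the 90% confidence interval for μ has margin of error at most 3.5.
n ≥ 191

For margin E ≤ 3.5:
n ≥ (z* · σ / E)²
n ≥ (1.645 · 29.4 / 3.5)²
n ≥ 190.94

Minimum n = 191 (rounding up)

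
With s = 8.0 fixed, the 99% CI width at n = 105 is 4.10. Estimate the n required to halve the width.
n ≈ 420

CI width ∝ 1/√n
To reduce width by factor 2, need √n to grow by 2 → need 2² = 4 times as many samples.

Current: n = 105, width = 4.10
New: n = 420, width ≈ 2.02

Width reduced by factor of 4.10/2.02 = 2.03.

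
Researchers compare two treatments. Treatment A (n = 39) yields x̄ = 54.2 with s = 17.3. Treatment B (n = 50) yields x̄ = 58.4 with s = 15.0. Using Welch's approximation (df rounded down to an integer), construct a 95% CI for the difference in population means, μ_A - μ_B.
(-11.15, 2.75)

Difference: x̄₁ - x̄₂ = -4.20
SE = √(s₁²/n₁ + s₂²/n₂) = √(17.3²/39 + 15.0²/50) = 3.4891
df = 75.50 → 75 (Welch–Satterthwaite, rounded down)
t* = 1.992

CI: -4.20 ± 1.992 · 3.4891 = -4.20 ± 6.95 = (-11.15, 2.75)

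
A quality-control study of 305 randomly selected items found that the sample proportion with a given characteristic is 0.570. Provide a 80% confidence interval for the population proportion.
(0.534, 0.606)

Proportion CI:
SE = √(p̂(1-p̂)/n) = √(0.570 · 0.430 / 305) = 0.02835

z* = 1.282
Margin = z* · SE = 1.282 · 0.02835 = 0.0363

CI: 0.570 ± 0.0363 = (0.534, 0.606)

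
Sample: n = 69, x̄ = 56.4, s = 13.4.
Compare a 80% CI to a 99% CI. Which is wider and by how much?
99% CI is wider by 4.38

df = 68
80% CI: t* = 1.294, (54.31, 58.49), width = 2 · t* · s/√n = 4.17
99% CI: t* = 2.650, (52.13, 60.67), width = 2 · t* · s/√n = 8.55

The 99% CI is wider by 8.55 - 4.17 = 4.38.
Higher confidence requires a wider interval.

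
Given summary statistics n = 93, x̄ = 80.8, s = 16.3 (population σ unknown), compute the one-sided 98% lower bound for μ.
μ ≥ 77.28

Lower bound (one-sided):
t* = 2.083 (one-sided for 98%)
Lower bound = x̄ - t* · s/√n = 80.8 - 2.083 · 16.3/√93 = 77.28

We are 98% confident that μ ≥ 77.28.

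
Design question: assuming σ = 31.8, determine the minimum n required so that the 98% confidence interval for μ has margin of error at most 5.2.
n ≥ 203

For margin E ≤ 5.2:
n ≥ (z* · σ / E)²
n ≥ (2.326 · 31.8 / 5.2)²
n ≥ 202.33

Minimum n = 203 (rounding up)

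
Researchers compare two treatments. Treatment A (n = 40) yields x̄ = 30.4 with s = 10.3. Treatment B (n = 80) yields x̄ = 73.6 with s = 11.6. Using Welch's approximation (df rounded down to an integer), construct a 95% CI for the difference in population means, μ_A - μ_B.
(-47.34, -39.06)

Difference: x̄₁ - x̄₂ = -43.20
SE = √(s₁²/n₁ + s₂²/n₂) = √(10.3²/40 + 11.6²/80) = 2.0819
df = 86.90 → 86 (Welch–Satterthwaite, rounded down)
t* = 1.988

CI: -43.20 ± 1.988 · 2.0819 = -43.20 ± 4.14 = (-47.34, -39.06)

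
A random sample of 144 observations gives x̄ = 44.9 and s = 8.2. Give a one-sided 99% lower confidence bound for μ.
μ ≥ 43.29

Lower bound (one-sided):
t* = 2.353 (one-sided for 99%)
Lower bound = x̄ - t* · s/√n = 44.9 - 2.353 · 8.2/√144 = 43.29

We are 99% confident that μ ≥ 43.29.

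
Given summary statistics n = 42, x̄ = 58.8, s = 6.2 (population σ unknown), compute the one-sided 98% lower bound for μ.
μ ≥ 56.77

Lower bound (one-sided):
t* = 2.121 (one-sided for 98%)
Lower bound = x̄ - t* · s/√n = 58.8 - 2.121 · 6.2/√42 = 56.77

We are 98% confident that μ ≥ 56.77.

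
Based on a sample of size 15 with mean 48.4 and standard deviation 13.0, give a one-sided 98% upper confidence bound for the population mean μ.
μ ≤ 56.00

Upper bound (one-sided):
t* = 2.264 (one-sided for 98%)
Upper bound = x̄ + t* · s/√n = 48.4 + 2.264 · 13.0/√15 = 56.00

We are 98% confident that μ ≤ 56.00.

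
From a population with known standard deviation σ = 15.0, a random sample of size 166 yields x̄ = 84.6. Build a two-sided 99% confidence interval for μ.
(81.60, 87.60)

z-interval (σ known):
z* = 2.576 for 99% confidence

Margin of error = z* · σ/√n = 2.576 · 15.0/√166 = 3.00

CI: (84.6 - 3.00, 84.6 + 3.00) = (81.60, 87.60)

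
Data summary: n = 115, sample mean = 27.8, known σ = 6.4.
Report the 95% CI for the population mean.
(26.63, 28.97)

z-interval (σ known):
z* = 1.960 for 95% confidence

Margin of error = z* · σ/√n = 1.960 · 6.4/√115 = 1.17

CI: (27.8 - 1.17, 27.8 + 1.17) = (26.63, 28.97)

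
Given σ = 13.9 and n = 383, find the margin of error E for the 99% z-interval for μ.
Margin of error = 1.83

Margin of error = z* · σ/√n
= 2.576 · 13.9/√383
= 2.576 · 13.9/19.5704
= 1.83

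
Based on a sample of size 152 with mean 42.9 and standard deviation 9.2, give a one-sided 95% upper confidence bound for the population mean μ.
μ ≤ 44.13

Upper bound (one-sided):
t* = 1.655 (one-sided for 95%)
Upper bound = x̄ + t* · s/√n = 42.9 + 1.655 · 9.2/√152 = 44.13

We are 95% confident that μ ≤ 44.13.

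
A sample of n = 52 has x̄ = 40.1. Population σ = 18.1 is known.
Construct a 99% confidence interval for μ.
(33.63, 46.57)

z-interval (σ known):
z* = 2.576 for 99% confidence

Margin of error = z* · σ/√n = 2.576 · 18.1/√52 = 6.47

CI: (40.1 - 6.47, 40.1 + 6.47) = (33.63, 46.57)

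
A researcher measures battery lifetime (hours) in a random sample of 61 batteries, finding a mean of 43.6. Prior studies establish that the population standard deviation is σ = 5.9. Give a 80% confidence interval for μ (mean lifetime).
(42.63, 44.57)

z-interval (σ known):
z* = 1.282 for 80% confidence

Margin of error = z* · σ/√n = 1.282 · 5.9/√61 = 0.97

CI: (43.6 - 0.97, 43.6 + 0.97) = (42.63, 44.57)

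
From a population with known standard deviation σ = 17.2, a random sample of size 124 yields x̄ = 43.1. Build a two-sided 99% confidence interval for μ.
(39.12, 47.08)

z-interval (σ known):
z* = 2.576 for 99% confidence

Margin of error = z* · σ/√n = 2.576 · 17.2/√124 = 3.98

CI: (43.1 - 3.98, 43.1 + 3.98) = (39.12, 47.08)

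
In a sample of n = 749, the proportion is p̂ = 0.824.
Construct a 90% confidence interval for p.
(0.801, 0.847)

Proportion CI:
SE = √(p̂(1-p̂)/n) = √(0.824 · 0.176 / 749) = 0.01391

z* = 1.645
Margin = z* · SE = 1.645 · 0.01391 = 0.0229

CI: 0.824 ± 0.0229 = (0.801, 0.847)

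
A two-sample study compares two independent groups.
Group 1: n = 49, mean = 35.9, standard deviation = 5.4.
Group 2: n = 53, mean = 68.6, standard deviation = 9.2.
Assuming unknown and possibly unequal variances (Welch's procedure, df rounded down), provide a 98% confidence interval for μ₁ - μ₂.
(-36.21, -29.19)

Difference: x̄₁ - x̄₂ = -32.70
SE = √(s₁²/n₁ + s₂²/n₂) = √(5.4²/49 + 9.2²/53) = 1.4806
df = 85.16 → 85 (Welch–Satterthwaite, rounded down)
t* = 2.371

CI: -32.70 ± 2.371 · 1.4806 = -32.70 ± 3.51 = (-36.21, -29.19)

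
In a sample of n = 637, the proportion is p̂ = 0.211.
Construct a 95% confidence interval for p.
(0.179, 0.243)

Proportion CI:
SE = √(p̂(1-p̂)/n) = √(0.211 · 0.789 / 637) = 0.01617

z* = 1.960
Margin = z* · SE = 1.960 · 0.01617 = 0.0317

CI: 0.211 ± 0.0317 = (0.179, 0.243)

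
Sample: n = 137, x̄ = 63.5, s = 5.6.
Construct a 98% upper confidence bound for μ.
μ ≤ 64.49

Upper bound (one-sided):
t* = 2.074 (one-sided for 98%)
Upper bound = x̄ + t* · s/√n = 63.5 + 2.074 · 5.6/√137 = 64.49

We are 98% confident that μ ≤ 64.49.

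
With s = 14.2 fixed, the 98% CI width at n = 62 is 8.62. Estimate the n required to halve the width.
n ≈ 248

CI width ∝ 1/√n
To reduce width by factor 2, need √n to grow by 2 → need 2² = 4 times as many samples.

Current: n = 62, width = 8.62
New: n = 248, width ≈ 4.22

Width reduced by factor of 8.62/4.22 = 2.04.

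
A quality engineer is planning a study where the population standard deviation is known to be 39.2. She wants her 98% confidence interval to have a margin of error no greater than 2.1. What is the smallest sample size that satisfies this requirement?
n ≥ 1886

For margin E ≤ 2.1:
n ≥ (z* · σ / E)²
n ≥ (2.326 · 39.2 / 2.1)²
n ≥ 1885.18

Minimum n = 1886 (rounding up)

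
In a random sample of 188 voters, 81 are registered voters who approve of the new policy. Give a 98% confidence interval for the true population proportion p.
(0.347, 0.515)

Proportion CI:
p̂ = 81/188 = 0.43085
SE = √(p̂(1-p̂)/n) = √(0.43085 · 0.56915 / 188) = 0.03612

z* = 2.326
Margin = z* · SE = 2.326 · 0.03612 = 0.0840

CI: 0.43085 ± 0.0840 = (0.347, 0.515)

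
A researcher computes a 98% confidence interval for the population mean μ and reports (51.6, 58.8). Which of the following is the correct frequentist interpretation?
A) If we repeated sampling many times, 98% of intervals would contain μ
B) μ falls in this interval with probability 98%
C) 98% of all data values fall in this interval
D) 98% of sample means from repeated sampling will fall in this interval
A

A) Correct — this is the frequentist long-run coverage interpretation.
B) Wrong — μ is fixed; the randomness lives in the interval, not in μ.
C) Wrong — a CI is about the parameter μ, not individual data values.
D) Wrong — coverage applies to intervals containing μ, not to future x̄ values.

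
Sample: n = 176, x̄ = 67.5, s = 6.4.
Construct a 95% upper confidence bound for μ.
μ ≤ 68.30

Upper bound (one-sided):
t* = 1.654 (one-sided for 95%)
Upper bound = x̄ + t* · s/√n = 67.5 + 1.654 · 6.4/√176 = 68.30

We are 95% confident that μ ≤ 68.30.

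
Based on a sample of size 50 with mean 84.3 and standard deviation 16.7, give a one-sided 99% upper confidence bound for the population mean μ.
μ ≤ 89.98

Upper bound (one-sided):
t* = 2.405 (one-sided for 99%)
Upper bound = x̄ + t* · s/√n = 84.3 + 2.405 · 16.7/√50 = 89.98

We are 99% confident that μ ≤ 89.98.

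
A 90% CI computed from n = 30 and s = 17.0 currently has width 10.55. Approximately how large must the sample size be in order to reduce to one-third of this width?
n ≈ 270

CI width ∝ 1/√n
To reduce width by factor 3, need √n to grow by 3 → need 3² = 9 times as many samples.

Current: n = 30, width = 10.55
New: n = 270, width ≈ 3.42

Width reduced by factor of 10.55/3.42 = 3.08.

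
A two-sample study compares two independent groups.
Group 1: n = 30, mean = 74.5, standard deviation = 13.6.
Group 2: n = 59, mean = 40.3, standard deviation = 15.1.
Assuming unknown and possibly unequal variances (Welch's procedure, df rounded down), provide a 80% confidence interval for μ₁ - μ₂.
(30.10, 38.30)

Difference: x̄₁ - x̄₂ = 34.20
SE = √(s₁²/n₁ + s₂²/n₂) = √(13.6²/30 + 15.1²/59) = 3.1670
df = 64.15 → 64 (Welch–Satterthwaite, rounded down)
t* = 1.295

CI: 34.20 ± 1.295 · 3.1670 = 34.20 ± 4.10 = (30.10, 38.30)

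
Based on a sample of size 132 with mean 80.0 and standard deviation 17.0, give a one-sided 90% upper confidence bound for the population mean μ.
μ ≤ 81.91

Upper bound (one-sided):
t* = 1.288 (one-sided for 90%)
Upper bound = x̄ + t* · s/√n = 80.0 + 1.288 · 17.0/√132 = 81.91

We are 90% confident that μ ≤ 81.91.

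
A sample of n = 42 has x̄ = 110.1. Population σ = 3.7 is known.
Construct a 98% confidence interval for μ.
(108.77, 111.43)

z-interval (σ known):
z* = 2.326 for 98% confidence

Margin of error = z* · σ/√n = 2.326 · 3.7/√42 = 1.33

CI: (110.1 - 1.33, 110.1 + 1.33) = (108.77, 111.43)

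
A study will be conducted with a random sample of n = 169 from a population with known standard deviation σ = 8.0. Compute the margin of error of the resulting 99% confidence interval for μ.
Margin of error = 1.59

Margin of error = z* · σ/√n
= 2.576 · 8.0/√169
= 2.576 · 8.0/13.0000
= 1.59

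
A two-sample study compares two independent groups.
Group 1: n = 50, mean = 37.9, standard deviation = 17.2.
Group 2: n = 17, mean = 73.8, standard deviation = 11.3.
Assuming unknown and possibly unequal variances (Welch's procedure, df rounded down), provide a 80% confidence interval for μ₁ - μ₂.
(-40.67, -31.13)

Difference: x̄₁ - x̄₂ = -35.90
SE = √(s₁²/n₁ + s₂²/n₂) = √(17.2²/50 + 11.3²/17) = 3.6644
df = 42.52 → 42 (Welch–Satterthwaite, rounded down)
t* = 1.302

CI: -35.90 ± 1.302 · 3.6644 = -35.90 ± 4.77 = (-40.67, -31.13)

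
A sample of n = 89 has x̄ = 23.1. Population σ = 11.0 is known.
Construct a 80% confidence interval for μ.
(21.61, 24.59)

z-interval (σ known):
z* = 1.282 for 80% confidence

Margin of error = z* · σ/√n = 1.282 · 11.0/√89 = 1.49

CI: (23.1 - 1.49, 23.1 + 1.49) = (21.61, 24.59)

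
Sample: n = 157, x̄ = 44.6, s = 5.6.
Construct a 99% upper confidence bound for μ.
μ ≤ 45.65

Upper bound (one-sided):
t* = 2.350 (one-sided for 99%)
Upper bound = x̄ + t* · s/√n = 44.6 + 2.350 · 5.6/√157 = 45.65

We are 99% confident that μ ≤ 45.65.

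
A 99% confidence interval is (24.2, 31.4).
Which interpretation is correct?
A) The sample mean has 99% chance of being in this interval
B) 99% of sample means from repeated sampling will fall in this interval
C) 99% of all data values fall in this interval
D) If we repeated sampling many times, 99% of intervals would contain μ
D

A) Wrong — x̄ is observed and sits in the interval by construction.
B) Wrong — coverage applies to intervals containing μ, not to future x̄ values.
C) Wrong — a CI is about the parameter μ, not individual data values.
D) Correct — this is the frequentist long-run coverage interpretation.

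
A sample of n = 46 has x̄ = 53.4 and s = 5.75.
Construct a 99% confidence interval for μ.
(51.12, 55.68)

t-interval (σ unknown):
df = n - 1 = 45
t* = 2.690 for 99% confidence

Margin of error = t* · s/√n = 2.690 · 5.75/√46 = 2.28

CI: (51.12, 55.68)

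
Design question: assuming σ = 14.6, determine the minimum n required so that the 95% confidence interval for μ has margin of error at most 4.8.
n ≥ 36

For margin E ≤ 4.8:
n ≥ (z* · σ / E)²
n ≥ (1.960 · 14.6 / 4.8)²
n ≥ 35.54

Minimum n = 36 (rounding up)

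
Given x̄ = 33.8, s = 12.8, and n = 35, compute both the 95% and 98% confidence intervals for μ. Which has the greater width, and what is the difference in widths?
98% CI is wider by 1.77

df = 34
95% CI: t* = 2.032, (29.40, 38.20), width = 2 · t* · s/√n = 8.79
98% CI: t* = 2.441, (28.52, 39.08), width = 2 · t* · s/√n = 10.56

The 98% CI is wider by 10.56 - 8.79 = 1.77.
Higher confidence requires a wider interval.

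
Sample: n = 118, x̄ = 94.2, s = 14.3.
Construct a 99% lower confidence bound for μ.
μ ≥ 91.09

Lower bound (one-sided):
t* = 2.359 (one-sided for 99%)
Lower bound = x̄ - t* · s/√n = 94.2 - 2.359 · 14.3/√118 = 91.09

We are 99% confident that μ ≥ 91.09.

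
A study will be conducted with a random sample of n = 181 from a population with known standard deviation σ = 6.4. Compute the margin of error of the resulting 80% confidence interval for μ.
Margin of error = 0.61

Margin of error = z* · σ/√n
= 1.282 · 6.4/√181
= 1.282 · 6.4/13.4536
= 0.61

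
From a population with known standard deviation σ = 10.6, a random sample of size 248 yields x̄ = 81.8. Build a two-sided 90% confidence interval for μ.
(80.69, 82.91)

z-interval (σ known):
z* = 1.645 for 90% confidence

Margin of error = z* · σ/√n = 1.645 · 10.6/√248 = 1.11

CI: (81.8 - 1.11, 81.8 + 1.11) = (80.69, 82.91)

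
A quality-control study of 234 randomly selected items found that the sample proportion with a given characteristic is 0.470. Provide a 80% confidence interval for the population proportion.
(0.428, 0.512)

Proportion CI:
SE = √(p̂(1-p̂)/n) = √(0.470 · 0.530 / 234) = 0.03263

z* = 1.282
Margin = z* · SE = 1.282 · 0.03263 = 0.0418

CI: 0.470 ± 0.0418 = (0.428, 0.512)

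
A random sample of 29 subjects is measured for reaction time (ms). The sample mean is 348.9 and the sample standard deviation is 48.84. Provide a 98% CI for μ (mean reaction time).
(326.53, 371.27)

t-interval (σ unknown):
df = n - 1 = 28
t* = 2.467 for 98% confidence

Margin of error = t* · s/√n = 2.467 · 48.84/√29 = 22.37

CI: (326.53, 371.27)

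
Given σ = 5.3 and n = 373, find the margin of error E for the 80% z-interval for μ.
Margin of error = 0.35

Margin of error = z* · σ/√n
= 1.282 · 5.3/√373
= 1.282 · 5.3/19.3132
= 0.35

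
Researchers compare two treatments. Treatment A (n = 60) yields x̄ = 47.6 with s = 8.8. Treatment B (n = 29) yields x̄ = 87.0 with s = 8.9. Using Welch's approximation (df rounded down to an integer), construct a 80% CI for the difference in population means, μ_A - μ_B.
(-42.00, -36.80)

Difference: x̄₁ - x̄₂ = -39.40
SE = √(s₁²/n₁ + s₂²/n₂) = √(8.8²/60 + 8.9²/29) = 2.0055
df = 54.90 → 54 (Welch–Satterthwaite, rounded down)
t* = 1.297

CI: -39.40 ± 1.297 · 2.0055 = -39.40 ± 2.60 = (-42.00, -36.80)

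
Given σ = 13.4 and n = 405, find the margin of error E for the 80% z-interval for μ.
Margin of error = 0.85

Margin of error = z* · σ/√n
= 1.282 · 13.4/√405
= 1.282 · 13.4/20.1246
= 0.85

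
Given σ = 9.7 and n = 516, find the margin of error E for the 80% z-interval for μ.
Margin of error = 0.55

Margin of error = z* · σ/√n
= 1.282 · 9.7/√516
= 1.282 · 9.7/22.7156
= 0.55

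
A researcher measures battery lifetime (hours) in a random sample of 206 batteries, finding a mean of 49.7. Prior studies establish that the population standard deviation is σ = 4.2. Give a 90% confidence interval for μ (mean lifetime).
(49.22, 50.18)

z-interval (σ known):
z* = 1.645 for 90% confidence

Margin of error = z* · σ/√n = 1.645 · 4.2/√206 = 0.48

CI: (49.7 - 0.48, 49.7 + 0.48) = (49.22, 50.18)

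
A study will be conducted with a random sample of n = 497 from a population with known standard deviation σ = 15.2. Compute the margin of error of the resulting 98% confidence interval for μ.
Margin of error = 1.59

Margin of error = z* · σ/√n
= 2.326 · 15.2/√497
= 2.326 · 15.2/22.2935
= 1.59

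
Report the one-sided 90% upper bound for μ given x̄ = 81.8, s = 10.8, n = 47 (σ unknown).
μ ≤ 83.85

Upper bound (one-sided):
t* = 1.300 (one-sided for 90%)
Upper bound = x̄ + t* · s/√n = 81.8 + 1.300 · 10.8/√47 = 83.85

We are 90% confident that μ ≤ 83.85.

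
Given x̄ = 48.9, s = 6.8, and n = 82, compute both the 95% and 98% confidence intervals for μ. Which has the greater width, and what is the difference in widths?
98% CI is wider by 0.57

df = 81
95% CI: t* = 1.990, (47.41, 50.39), width = 2 · t* · s/√n = 2.99
98% CI: t* = 2.373, (47.12, 50.68), width = 2 · t* · s/√n = 3.56

The 98% CI is wider by 3.56 - 2.99 = 0.57.
Higher confidence requires a wider interval.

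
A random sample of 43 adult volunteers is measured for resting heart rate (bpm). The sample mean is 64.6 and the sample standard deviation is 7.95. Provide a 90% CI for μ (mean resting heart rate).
(62.56, 66.64)

t-interval (σ unknown):
df = n - 1 = 42
t* = 1.682 for 90% confidence

Margin of error = t* · s/√n = 1.682 · 7.95/√43 = 2.04

CI: (62.56, 66.64)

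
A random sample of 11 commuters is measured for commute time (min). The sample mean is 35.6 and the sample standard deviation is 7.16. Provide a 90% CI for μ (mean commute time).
(31.69, 39.51)

t-interval (σ unknown):
df = n - 1 = 10
t* = 1.812 for 90% confidence

Margin of error = t* · s/√n = 1.812 · 7.16/√11 = 3.91

CI: (31.69, 39.51)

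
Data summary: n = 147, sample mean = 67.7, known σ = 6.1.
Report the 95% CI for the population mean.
(66.71, 68.69)

z-interval (σ known):
z* = 1.960 for 95% confidence

Margin of error = z* · σ/√n = 1.960 · 6.1/√147 = 0.99

CI: (67.7 - 0.99, 67.7 + 0.99) = (66.71, 68.69)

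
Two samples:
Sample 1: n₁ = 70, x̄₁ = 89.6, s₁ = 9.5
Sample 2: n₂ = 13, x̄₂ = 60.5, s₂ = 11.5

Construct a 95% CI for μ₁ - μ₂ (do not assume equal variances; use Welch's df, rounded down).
(21.89, 36.31)

Difference: x̄₁ - x̄₂ = 29.10
SE = √(s₁²/n₁ + s₂²/n₂) = √(9.5²/70 + 11.5²/13) = 3.3856
df = 15.19 → 15 (Welch–Satterthwaite, rounded down)
t* = 2.131

CI: 29.10 ± 2.131 · 3.3856 = 29.10 ± 7.21 = (21.89, 36.31)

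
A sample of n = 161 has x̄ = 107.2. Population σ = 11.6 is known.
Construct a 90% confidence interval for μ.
(105.70, 108.70)

z-interval (σ known):
z* = 1.645 for 90% confidence

Margin of error = z* · σ/√n = 1.645 · 11.6/√161 = 1.50

CI: (107.2 - 1.50, 107.2 + 1.50) = (105.70, 108.70)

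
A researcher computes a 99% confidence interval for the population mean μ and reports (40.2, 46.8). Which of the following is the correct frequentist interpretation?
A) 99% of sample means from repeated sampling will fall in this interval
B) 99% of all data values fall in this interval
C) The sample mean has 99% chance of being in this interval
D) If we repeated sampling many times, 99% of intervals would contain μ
D

A) Wrong — coverage applies to intervals containing μ, not to future x̄ values.
B) Wrong — a CI is about the parameter μ, not individual data values.
C) Wrong — x̄ is observed and sits in the interval by construction.
D) Correct — this is the frequentist long-run coverage interpretation.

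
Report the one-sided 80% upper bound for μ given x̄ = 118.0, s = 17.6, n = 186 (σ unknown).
μ ≤ 119.09

Upper bound (one-sided):
t* = 0.844 (one-sided for 80%)
Upper bound = x̄ + t* · s/√n = 118.0 + 0.844 · 17.6/√186 = 119.09

We are 80% confident that μ ≤ 119.09.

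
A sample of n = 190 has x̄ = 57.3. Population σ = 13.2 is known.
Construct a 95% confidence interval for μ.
(55.42, 59.18)

z-interval (σ known):
z* = 1.960 for 95% confidence

Margin of error = z* · σ/√n = 1.960 · 13.2/√190 = 1.88

CI: (57.3 - 1.88, 57.3 + 1.88) = (55.42, 59.18)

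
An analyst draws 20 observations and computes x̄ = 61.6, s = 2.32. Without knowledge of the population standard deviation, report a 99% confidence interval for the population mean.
(60.12, 63.08)

t-interval (σ unknown):
df = n - 1 = 19
t* = 2.861 for 99% confidence

Margin of error = t* · s/√n = 2.861 · 2.32/√20 = 1.48

CI: (60.12, 63.08)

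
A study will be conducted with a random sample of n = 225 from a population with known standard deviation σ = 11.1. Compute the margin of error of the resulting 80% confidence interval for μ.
Margin of error = 0.95

Margin of error = z* · σ/√n
= 1.282 · 11.1/√225
= 1.282 · 11.1/15.0000
= 0.95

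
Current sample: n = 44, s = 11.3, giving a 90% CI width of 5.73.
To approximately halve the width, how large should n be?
n ≈ 176

CI width ∝ 1/√n
To reduce width by factor 2, need √n to grow by 2 → need 2² = 4 times as many samples.

Current: n = 44, width = 5.73
New: n = 176, width ≈ 2.82

Width reduced by factor of 5.73/2.82 = 2.03.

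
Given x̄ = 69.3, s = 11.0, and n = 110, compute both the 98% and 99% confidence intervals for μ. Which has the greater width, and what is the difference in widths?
99% CI is wider by 0.55

df = 109
98% CI: t* = 2.361, (66.82, 71.78), width = 2 · t* · s/√n = 4.95
99% CI: t* = 2.622, (66.55, 72.05), width = 2 · t* · s/√n = 5.50

The 99% CI is wider by 5.50 - 4.95 = 0.55.
Higher confidence requires a wider interval.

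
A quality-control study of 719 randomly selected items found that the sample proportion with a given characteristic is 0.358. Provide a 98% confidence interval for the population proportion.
(0.316, 0.400)

Proportion CI:
SE = √(p̂(1-p̂)/n) = √(0.358 · 0.642 / 719) = 0.01788

z* = 2.326
Margin = z* · SE = 2.326 · 0.01788 = 0.0416

CI: 0.358 ± 0.0416 = (0.316, 0.400)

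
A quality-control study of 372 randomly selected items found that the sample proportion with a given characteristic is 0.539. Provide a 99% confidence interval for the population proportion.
(0.472, 0.606)

Proportion CI:
SE = √(p̂(1-p̂)/n) = √(0.539 · 0.461 / 372) = 0.02584

z* = 2.576
Margin = z* · SE = 2.576 · 0.02584 = 0.0666

CI: 0.539 ± 0.0666 = (0.472, 0.606)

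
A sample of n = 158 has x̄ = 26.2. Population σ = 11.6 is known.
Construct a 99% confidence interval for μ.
(23.82, 28.58)

z-interval (σ known):
z* = 2.576 for 99% confidence

Margin of error = z* · σ/√n = 2.576 · 11.6/√158 = 2.38

CI: (26.2 - 2.38, 26.2 + 2.38) = (23.82, 28.58)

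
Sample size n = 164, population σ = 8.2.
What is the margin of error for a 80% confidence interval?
Margin of error = 0.82

Margin of error = z* · σ/√n
= 1.282 · 8.2/√164
= 1.282 · 8.2/12.8062
= 0.82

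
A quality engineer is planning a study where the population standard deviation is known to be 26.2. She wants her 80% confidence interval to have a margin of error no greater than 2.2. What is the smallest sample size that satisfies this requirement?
n ≥ 234

For margin E ≤ 2.2:
n ≥ (z* · σ / E)²
n ≥ (1.282 · 26.2 / 2.2)²
n ≥ 233.10

Minimum n = 234 (rounding up)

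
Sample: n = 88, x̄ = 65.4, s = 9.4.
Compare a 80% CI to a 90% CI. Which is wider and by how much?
90% CI is wider by 0.74

df = 87
80% CI: t* = 1.291, (64.11, 66.69), width = 2 · t* · s/√n = 2.59
90% CI: t* = 1.663, (63.73, 67.07), width = 2 · t* · s/√n = 3.33

The 90% CI is wider by 3.33 - 2.59 = 0.74.
Higher confidence requires a wider interval.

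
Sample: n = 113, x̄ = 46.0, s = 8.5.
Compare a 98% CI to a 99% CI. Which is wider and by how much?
99% CI is wider by 0.42

df = 112
98% CI: t* = 2.360, (44.11, 47.89), width = 2 · t* · s/√n = 3.77
99% CI: t* = 2.620, (43.91, 48.09), width = 2 · t* · s/√n = 4.19

The 99% CI is wider by 4.19 - 3.77 = 0.42.
Higher confidence requires a wider interval.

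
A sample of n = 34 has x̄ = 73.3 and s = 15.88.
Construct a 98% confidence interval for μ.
(66.64, 79.96)

t-interval (σ unknown):
df = n - 1 = 33
t* = 2.445 for 98% confidence

Margin of error = t* · s/√n = 2.445 · 15.88/√34 = 6.66

CI: (66.64, 79.96)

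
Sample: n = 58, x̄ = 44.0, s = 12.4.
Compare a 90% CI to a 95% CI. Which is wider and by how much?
95% CI is wider by 1.08

df = 57
90% CI: t* = 1.672, (41.28, 46.72), width = 2 · t* · s/√n = 5.44
95% CI: t* = 2.002, (40.74, 47.26), width = 2 · t* · s/√n = 6.52

The 95% CI is wider by 6.52 - 5.44 = 1.08.
Higher confidence requires a wider interval.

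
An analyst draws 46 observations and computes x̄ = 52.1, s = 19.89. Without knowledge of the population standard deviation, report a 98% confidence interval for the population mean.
(45.03, 59.17)

t-interval (σ unknown):
df = n - 1 = 45
t* = 2.412 for 98% confidence

Margin of error = t* · s/√n = 2.412 · 19.89/√46 = 7.07

CI: (45.03, 59.17)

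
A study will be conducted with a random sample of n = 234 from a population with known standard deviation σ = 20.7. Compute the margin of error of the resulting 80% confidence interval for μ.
Margin of error = 1.73

Margin of error = z* · σ/√n
= 1.282 · 20.7/√234
= 1.282 · 20.7/15.2971
= 1.73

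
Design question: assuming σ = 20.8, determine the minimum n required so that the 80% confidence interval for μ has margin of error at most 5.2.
n ≥ 27

For margin E ≤ 5.2:
n ≥ (z* · σ / E)²
n ≥ (1.282 · 20.8 / 5.2)²
n ≥ 26.30

Minimum n = 27 (rounding up)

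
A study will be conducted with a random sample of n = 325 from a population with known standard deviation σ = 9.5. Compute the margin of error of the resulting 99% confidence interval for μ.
Margin of error = 1.36

Margin of error = z* · σ/√n
= 2.576 · 9.5/√325
= 2.576 · 9.5/18.0278
= 1.36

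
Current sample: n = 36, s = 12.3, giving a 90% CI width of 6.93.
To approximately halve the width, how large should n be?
n ≈ 144

CI width ∝ 1/√n
To reduce width by factor 2, need √n to grow by 2 → need 2² = 4 times as many samples.

Current: n = 36, width = 6.93
New: n = 144, width ≈ 3.39

Width reduced by factor of 6.93/3.39 = 2.04.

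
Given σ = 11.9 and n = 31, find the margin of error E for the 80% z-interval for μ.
Margin of error = 2.74

Margin of error = z* · σ/√n
= 1.282 · 11.9/√31
= 1.282 · 11.9/5.5678
= 2.74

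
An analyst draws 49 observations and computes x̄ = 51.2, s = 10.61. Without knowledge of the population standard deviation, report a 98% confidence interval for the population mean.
(47.55, 54.85)

t-interval (σ unknown):
df = n - 1 = 48
t* = 2.407 for 98% confidence

Margin of error = t* · s/√n = 2.407 · 10.61/√49 = 3.65

CI: (47.55, 54.85)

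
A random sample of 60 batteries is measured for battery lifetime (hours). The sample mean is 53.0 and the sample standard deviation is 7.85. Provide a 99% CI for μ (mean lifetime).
(50.30, 55.70)

t-interval (σ unknown):
df = n - 1 = 59
t* = 2.662 for 99% confidence

Margin of error = t* · s/√n = 2.662 · 7.85/√60 = 2.70

CI: (50.30, 55.70)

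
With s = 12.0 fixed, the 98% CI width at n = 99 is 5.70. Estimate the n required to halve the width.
n ≈ 396

CI width ∝ 1/√n
To reduce width by factor 2, need √n to grow by 2 → need 2² = 4 times as many samples.

Current: n = 99, width = 5.70
New: n = 396, width ≈ 2.82

Width reduced by factor of 5.70/2.82 = 2.02.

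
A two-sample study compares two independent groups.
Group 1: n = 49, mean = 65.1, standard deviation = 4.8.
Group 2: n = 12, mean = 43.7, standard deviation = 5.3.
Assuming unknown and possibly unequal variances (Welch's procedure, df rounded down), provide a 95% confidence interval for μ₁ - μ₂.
(17.83, 24.97)

Difference: x̄₁ - x̄₂ = 21.40
SE = √(s₁²/n₁ + s₂²/n₂) = √(4.8²/49 + 5.3²/12) = 1.6766
df = 15.72 → 15 (Welch–Satterthwaite, rounded down)
t* = 2.131

CI: 21.40 ± 2.131 · 1.6766 = 21.40 ± 3.57 = (17.83, 24.97)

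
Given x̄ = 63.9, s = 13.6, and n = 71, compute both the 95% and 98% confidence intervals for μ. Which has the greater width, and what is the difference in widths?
98% CI is wider by 1.25

df = 70
95% CI: t* = 1.994, (60.68, 67.12), width = 2 · t* · s/√n = 6.44
98% CI: t* = 2.381, (60.06, 67.74), width = 2 · t* · s/√n = 7.69

The 98% CI is wider by 7.69 - 6.44 = 1.25.
Higher confidence requires a wider interval.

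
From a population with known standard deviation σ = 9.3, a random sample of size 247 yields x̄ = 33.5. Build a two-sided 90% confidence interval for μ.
(32.53, 34.47)

z-interval (σ known):
z* = 1.645 for 90% confidence

Margin of error = z* · σ/√n = 1.645 · 9.3/√247 = 0.97

CI: (33.5 - 0.97, 33.5 + 0.97) = (32.53, 34.47)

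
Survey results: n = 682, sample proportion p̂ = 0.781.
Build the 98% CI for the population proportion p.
(0.744, 0.818)

Proportion CI:
SE = √(p̂(1-p̂)/n) = √(0.781 · 0.219 / 682) = 0.01584

z* = 2.326
Margin = z* · SE = 2.326 · 0.01584 = 0.0368

CI: 0.781 ± 0.0368 = (0.744, 0.818)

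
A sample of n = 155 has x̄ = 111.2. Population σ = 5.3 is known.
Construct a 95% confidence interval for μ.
(110.37, 112.03)

z-interval (σ known):
z* = 1.960 for 95% confidence

Margin of error = z* · σ/√n = 1.960 · 5.3/√155 = 0.83

CI: (111.2 - 0.83, 111.2 + 0.83) = (110.37, 112.03)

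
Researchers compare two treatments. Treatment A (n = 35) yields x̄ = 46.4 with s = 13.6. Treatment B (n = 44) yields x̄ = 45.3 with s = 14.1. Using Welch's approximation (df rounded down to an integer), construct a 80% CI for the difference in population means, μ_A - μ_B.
(-2.95, 5.15)

Difference: x̄₁ - x̄₂ = 1.10
SE = √(s₁²/n₁ + s₂²/n₂) = √(13.6²/35 + 14.1²/44) = 3.1310
df = 74.14 → 74 (Welch–Satterthwaite, rounded down)
t* = 1.293

CI: 1.10 ± 1.293 · 3.1310 = 1.10 ± 4.05 = (-2.95, 5.15)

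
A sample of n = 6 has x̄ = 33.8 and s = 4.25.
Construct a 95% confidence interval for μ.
(29.34, 38.26)

t-interval (σ unknown):
df = n - 1 = 5
t* = 2.571 for 95% confidence

Margin of error = t* · s/√n = 2.571 · 4.25/√6 = 4.46

CI: (29.34, 38.26)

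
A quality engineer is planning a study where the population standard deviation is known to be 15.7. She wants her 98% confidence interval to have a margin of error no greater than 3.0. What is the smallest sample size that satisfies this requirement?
n ≥ 149

For margin E ≤ 3.0:
n ≥ (z* · σ / E)²
n ≥ (2.326 · 15.7 / 3.0)²
n ≥ 148.18

Minimum n = 149 (rounding up)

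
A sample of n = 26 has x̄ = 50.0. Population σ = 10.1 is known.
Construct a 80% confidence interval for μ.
(47.46, 52.54)

z-interval (σ known):
z* = 1.282 for 80% confidence

Margin of error = z* · σ/√n = 1.282 · 10.1/√26 = 2.54

CI: (50.0 - 2.54, 50.0 + 2.54) = (47.46, 52.54)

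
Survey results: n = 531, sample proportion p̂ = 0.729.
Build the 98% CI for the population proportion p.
(0.684, 0.774)

Proportion CI:
SE = √(p̂(1-p̂)/n) = √(0.729 · 0.271 / 531) = 0.01929

z* = 2.326
Margin = z* · SE = 2.326 · 0.01929 = 0.0449

CI: 0.729 ± 0.0449 = (0.684, 0.774)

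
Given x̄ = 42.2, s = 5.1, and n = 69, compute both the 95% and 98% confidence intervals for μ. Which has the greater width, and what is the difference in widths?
98% CI is wider by 0.47

df = 68
95% CI: t* = 1.995, (40.98, 43.42), width = 2 · t* · s/√n = 2.45
98% CI: t* = 2.382, (40.74, 43.66), width = 2 · t* · s/√n = 2.92

The 98% CI is wider by 2.92 - 2.45 = 0.47.
Higher confidence requires a wider interval.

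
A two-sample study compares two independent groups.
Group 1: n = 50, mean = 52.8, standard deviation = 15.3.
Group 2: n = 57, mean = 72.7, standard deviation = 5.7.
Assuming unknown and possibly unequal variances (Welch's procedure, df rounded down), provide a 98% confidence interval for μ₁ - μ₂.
(-25.38, -14.42)

Difference: x̄₁ - x̄₂ = -19.90
SE = √(s₁²/n₁ + s₂²/n₂) = √(15.3²/50 + 5.7²/57) = 2.2917
df = 60.87 → 60 (Welch–Satterthwaite, rounded down)
t* = 2.390

CI: -19.90 ± 2.390 · 2.2917 = -19.90 ± 5.48 = (-25.38, -14.42)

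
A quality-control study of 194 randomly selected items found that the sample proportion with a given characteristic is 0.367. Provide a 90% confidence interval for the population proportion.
(0.310, 0.424)

Proportion CI:
SE = √(p̂(1-p̂)/n) = √(0.367 · 0.633 / 194) = 0.03460

z* = 1.645
Margin = z* · SE = 1.645 · 0.03460 = 0.0569

CI: 0.367 ± 0.0569 = (0.310, 0.424)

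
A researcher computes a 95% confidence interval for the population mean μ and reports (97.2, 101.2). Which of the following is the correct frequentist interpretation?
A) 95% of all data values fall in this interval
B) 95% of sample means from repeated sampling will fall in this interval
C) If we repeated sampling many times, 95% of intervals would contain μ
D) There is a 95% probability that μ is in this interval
C

A) Wrong — a CI is about the parameter μ, not individual data values.
B) Wrong — coverage applies to intervals containing μ, not to future x̄ values.
C) Correct — this is the frequentist long-run coverage interpretation.
D) Wrong — μ is fixed; the randomness lives in the interval, not in μ.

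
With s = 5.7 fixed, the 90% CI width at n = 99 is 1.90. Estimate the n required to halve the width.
n ≈ 396

CI width ∝ 1/√n
To reduce width by factor 2, need √n to grow by 2 → need 2² = 4 times as many samples.

Current: n = 99, width = 1.90
New: n = 396, width ≈ 0.94

Width reduced by factor of 1.90/0.94 = 2.02.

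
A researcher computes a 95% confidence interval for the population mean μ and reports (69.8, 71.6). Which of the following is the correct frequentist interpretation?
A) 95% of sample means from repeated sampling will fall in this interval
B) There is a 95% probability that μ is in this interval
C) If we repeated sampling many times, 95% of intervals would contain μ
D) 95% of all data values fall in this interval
C

A) Wrong — coverage applies to intervals containing μ, not to future x̄ values.
B) Wrong — μ is fixed; the randomness lives in the interval, not in μ.
C) Correct — this is the frequentist long-run coverage interpretation.
D) Wrong — a CI is about the parameter μ, not individual data values.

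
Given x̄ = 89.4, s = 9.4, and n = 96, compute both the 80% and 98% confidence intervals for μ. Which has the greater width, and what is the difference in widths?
98% CI is wider by 2.06

df = 95
80% CI: t* = 1.291, (88.16, 90.64), width = 2 · t* · s/√n = 2.48
98% CI: t* = 2.366, (87.13, 91.67), width = 2 · t* · s/√n = 4.54

The 98% CI is wider by 4.54 - 2.48 = 2.06.
Higher confidence requires a wider interval.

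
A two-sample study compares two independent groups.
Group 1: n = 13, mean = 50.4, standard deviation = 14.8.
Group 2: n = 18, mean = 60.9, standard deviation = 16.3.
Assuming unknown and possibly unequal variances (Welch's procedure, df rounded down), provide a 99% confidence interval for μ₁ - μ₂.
(-26.08, 5.08)

Difference: x̄₁ - x̄₂ = -10.50
SE = √(s₁²/n₁ + s₂²/n₂) = √(14.8²/13 + 16.3²/18) = 5.6223
df = 27.39 → 27 (Welch–Satterthwaite, rounded down)
t* = 2.771

CI: -10.50 ± 2.771 · 5.6223 = -10.50 ± 15.58 = (-26.08, 5.08)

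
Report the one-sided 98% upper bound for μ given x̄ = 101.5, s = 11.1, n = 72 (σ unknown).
μ ≤ 104.24

Upper bound (one-sided):
t* = 2.092 (one-sided for 98%)
Upper bound = x̄ + t* · s/√n = 101.5 + 2.092 · 11.1/√72 = 104.24

We are 98% confident that μ ≤ 104.24.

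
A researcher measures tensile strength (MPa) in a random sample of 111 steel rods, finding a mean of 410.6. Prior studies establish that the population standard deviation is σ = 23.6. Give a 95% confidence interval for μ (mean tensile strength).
(406.21, 414.99)

z-interval (σ known):
z* = 1.960 for 95% confidence

Margin of error = z* · σ/√n = 1.960 · 23.6/√111 = 4.39

CI: (410.6 - 4.39, 410.6 + 4.39) = (406.21, 414.99)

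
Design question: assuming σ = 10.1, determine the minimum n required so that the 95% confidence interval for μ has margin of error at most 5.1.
n ≥ 16

For margin E ≤ 5.1:
n ≥ (z* · σ / E)²
n ≥ (1.960 · 10.1 / 5.1)²
n ≥ 15.07

Minimum n = 16 (rounding up)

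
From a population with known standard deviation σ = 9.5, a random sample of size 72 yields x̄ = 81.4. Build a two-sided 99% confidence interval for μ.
(78.52, 84.28)

z-interval (σ known):
z* = 2.576 for 99% confidence

Margin of error = z* · σ/√n = 2.576 · 9.5/√72 = 2.88

CI: (81.4 - 2.88, 81.4 + 2.88) = (78.52, 84.28)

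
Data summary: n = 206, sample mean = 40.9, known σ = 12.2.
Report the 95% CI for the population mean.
(39.23, 42.57)

z-interval (σ known):
z* = 1.960 for 95% confidence

Margin of error = z* · σ/√n = 1.960 · 12.2/√206 = 1.67

CI: (40.9 - 1.67, 40.9 + 1.67) = (39.23, 42.57)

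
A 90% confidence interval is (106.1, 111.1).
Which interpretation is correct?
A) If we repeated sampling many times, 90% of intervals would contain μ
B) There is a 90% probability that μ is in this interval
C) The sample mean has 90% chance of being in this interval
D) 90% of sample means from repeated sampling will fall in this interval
A

A) Correct — this is the frequentist long-run coverage interpretation.
B) Wrong — μ is fixed; the randomness lives in the interval, not in μ.
C) Wrong — x̄ is observed and sits in the interval by construction.
D) Wrong — coverage applies to intervals containing μ, not to future x̄ values.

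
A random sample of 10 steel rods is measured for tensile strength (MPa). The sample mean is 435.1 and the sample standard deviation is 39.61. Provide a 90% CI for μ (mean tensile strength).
(412.14, 458.06)

t-interval (σ unknown):
df = n - 1 = 9
t* = 1.833 for 90% confidence

Margin of error = t* · s/√n = 1.833 · 39.61/√10 = 22.96

CI: (412.14, 458.06)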